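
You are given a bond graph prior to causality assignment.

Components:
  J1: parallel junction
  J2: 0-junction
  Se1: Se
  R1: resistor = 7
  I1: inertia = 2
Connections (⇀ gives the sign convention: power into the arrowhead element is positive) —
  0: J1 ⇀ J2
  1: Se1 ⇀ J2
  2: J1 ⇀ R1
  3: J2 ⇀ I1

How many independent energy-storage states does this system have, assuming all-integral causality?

b1 →J2  (Se1 fixes effort; stroke away)
b0 →J1  (common-e at J2 fixed by 1)
b3 →I1  (J2: bond 1 brought effort, rest push out)
b2 →R1  (common-e at J1 fixed by 0)

1  (I1 all integral)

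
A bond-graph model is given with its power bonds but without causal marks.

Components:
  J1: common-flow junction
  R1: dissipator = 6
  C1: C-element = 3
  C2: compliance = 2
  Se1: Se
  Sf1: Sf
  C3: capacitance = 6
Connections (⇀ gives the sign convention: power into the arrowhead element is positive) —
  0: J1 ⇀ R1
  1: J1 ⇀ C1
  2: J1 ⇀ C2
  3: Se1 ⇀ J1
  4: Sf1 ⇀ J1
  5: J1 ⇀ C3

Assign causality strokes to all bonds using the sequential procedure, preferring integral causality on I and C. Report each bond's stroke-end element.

b3 →J1  (Se1 fixes effort; stroke away)
b4 →Sf1  (Sf1: flow source, stroke at near end)
b0 →J1  (1-jn J1 has f-setter on 4)
b1 →J1  (1-jn J1 has f-setter on 4)
b2 →J1  (J1: bond 4 brought flow, rest push out)
b5 →J1  (common-f at J1 fixed by 4)

#0 |J1
#1 |J1
#2 |J1
#3 |J1
#4 |Sf1
#5 |J1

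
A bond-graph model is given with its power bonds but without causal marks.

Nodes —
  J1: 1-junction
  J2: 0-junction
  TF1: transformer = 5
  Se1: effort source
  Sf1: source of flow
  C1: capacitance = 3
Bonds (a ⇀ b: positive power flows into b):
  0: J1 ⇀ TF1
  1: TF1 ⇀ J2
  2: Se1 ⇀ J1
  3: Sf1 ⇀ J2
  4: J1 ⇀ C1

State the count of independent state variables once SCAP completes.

1  (C1 all integral)

#2 |J1  (source Se1 imposes e)
#3 |Sf1  (Sf1: flow source, stroke at near end)
#1 |J2  (only one effort-in slot at J2)
#0 |TF1  (TF1: transformer flips bond 1)
#4 |J1  (1-jn J1 has f-setter on 0)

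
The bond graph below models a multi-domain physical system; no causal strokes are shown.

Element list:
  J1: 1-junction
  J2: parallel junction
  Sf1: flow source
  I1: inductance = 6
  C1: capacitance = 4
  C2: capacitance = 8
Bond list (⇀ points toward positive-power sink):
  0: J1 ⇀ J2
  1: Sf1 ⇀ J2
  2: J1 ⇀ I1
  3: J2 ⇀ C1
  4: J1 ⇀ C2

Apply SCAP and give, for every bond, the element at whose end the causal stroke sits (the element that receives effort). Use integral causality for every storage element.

b0 stroke at J1
b1 stroke at Sf1
b2 stroke at I1
b3 stroke at J2
b4 stroke at J1

b1 stroke at Sf1  (Sf1 fixes flow; stroke at Sf1)
b2 stroke at I1  (I1 outputs flow p/I1)
b0 stroke at J1  (J1: bond 2 brought flow, rest push out)
b4 stroke at J1  (common-f at J1 fixed by 2)
b3 stroke at J2  (only one effort-in slot at J2)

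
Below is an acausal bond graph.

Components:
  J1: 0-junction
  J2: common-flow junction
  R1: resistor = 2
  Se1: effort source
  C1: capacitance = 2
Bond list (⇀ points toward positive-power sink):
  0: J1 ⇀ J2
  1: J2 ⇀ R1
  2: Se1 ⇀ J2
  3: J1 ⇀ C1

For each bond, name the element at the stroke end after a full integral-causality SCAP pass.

b2 →J2  (Se1: effort source, stroke at far end)
b3 →J1  (C1 outputs effort q/C1)
b0 →J2  (J1: bond 3 brought effort, rest push out)
b1 →R1  (only one flow-in slot at J2)

β0 |J2
β1 |R1
β2 |J2
β3 |J1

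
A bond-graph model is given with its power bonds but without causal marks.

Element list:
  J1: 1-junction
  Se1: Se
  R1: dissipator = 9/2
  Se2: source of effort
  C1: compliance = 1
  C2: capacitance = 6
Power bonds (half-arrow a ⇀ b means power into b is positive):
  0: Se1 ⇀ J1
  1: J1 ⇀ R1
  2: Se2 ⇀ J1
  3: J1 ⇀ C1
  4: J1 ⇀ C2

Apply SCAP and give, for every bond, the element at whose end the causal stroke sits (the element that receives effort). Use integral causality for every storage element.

β0 stroke at J1  (Se1 fixes effort; stroke away)
β2 stroke at J1  (Se2 (Se) sets effort on bond)
β3 stroke at J1  (C1 outputs effort q/C1)
β4 stroke at J1  (C2 outputs effort q/C2)
β1 stroke at R1  (closing 1-jn rule on J1)

b0 stroke at J1
b1 stroke at R1
b2 stroke at J1
b3 stroke at J1
b4 stroke at J1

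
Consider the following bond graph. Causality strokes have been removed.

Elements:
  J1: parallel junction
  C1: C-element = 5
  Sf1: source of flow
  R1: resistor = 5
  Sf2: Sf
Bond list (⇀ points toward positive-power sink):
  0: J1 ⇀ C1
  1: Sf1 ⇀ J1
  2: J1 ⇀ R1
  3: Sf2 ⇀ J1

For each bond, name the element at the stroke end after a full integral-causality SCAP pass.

β1 stroke at Sf1  (Sf1: flow source, stroke at near end)
β3 stroke at Sf2  (source Sf2 imposes f)
β0 stroke at J1  (C1: C, integral causality)
β2 stroke at R1  (J1: bond 0 brought effort, rest push out)

bond 0 →J1
bond 1 →Sf1
bond 2 →R1
bond 3 →Sf2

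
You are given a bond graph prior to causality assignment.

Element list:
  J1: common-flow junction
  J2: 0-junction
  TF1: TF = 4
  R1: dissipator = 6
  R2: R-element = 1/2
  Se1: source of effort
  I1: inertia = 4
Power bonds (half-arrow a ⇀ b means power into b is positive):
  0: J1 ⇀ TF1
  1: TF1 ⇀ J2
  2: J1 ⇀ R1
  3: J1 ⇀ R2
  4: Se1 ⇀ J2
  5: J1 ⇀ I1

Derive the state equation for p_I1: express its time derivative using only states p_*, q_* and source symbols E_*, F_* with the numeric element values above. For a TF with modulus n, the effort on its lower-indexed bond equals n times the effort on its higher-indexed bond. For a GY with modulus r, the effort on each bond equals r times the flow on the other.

β4 stroke at J2  (source Se1 imposes e)
β1 stroke at TF1  (0-jn J2 has e-setter on 4)
β0 stroke at J1  (TF TF1: opposite of bond 1)
β5 stroke at I1  (I1 integral (f out))
β2 stroke at J1  (1-jn J1 has f-setter on 5)
β3 stroke at J1  (1-jn J1 has f-setter on 5)

dp_I1/dt = -4*E_Se1 - 13*p_I1/8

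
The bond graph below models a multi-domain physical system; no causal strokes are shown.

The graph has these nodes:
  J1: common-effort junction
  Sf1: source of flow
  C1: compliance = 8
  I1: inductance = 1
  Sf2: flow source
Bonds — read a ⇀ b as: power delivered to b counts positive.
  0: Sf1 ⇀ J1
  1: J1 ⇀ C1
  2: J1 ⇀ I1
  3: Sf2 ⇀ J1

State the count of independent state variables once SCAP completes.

2  (C1, I1 all integral)

#0 stroke at Sf1  (Sf1 (Sf) sets flow on bond)
#3 stroke at Sf2  (Sf2 fixes flow; stroke at Sf2)
#1 stroke at J1  (C1 outputs effort q/C1)
#2 stroke at I1  (J1 effort already set via bond 1)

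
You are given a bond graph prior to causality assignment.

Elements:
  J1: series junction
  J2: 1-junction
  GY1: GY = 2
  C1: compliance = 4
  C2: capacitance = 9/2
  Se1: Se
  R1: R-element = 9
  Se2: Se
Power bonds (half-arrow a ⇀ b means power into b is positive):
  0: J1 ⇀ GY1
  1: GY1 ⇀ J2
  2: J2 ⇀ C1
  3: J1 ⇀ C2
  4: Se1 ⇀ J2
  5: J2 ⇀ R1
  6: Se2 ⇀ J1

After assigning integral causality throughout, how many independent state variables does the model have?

b4 →J2  (Se1: effort source, stroke at far end)
b6 →J1  (Se2 fixes effort; stroke away)
b2 →J2  (C1 integral (e out))
b3 →J1  (prefer integral on C2)
b0 →GY1  (only one flow-in slot at J1)
b1 →GY1  (GY1: gyrator matches bond 0)
b5 →J2  (common-f at J2 fixed by 1)

2  (C1, C2 all integral)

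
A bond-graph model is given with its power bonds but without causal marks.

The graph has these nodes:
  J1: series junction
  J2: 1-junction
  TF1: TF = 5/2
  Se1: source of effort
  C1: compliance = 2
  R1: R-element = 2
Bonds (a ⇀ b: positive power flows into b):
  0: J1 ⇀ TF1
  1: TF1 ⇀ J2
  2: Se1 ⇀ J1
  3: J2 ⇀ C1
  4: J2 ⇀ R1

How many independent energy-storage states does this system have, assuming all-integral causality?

1  (C1 all integral)

bond 2 |J1  (Se1: effort source, stroke at far end)
bond 0 |TF1  (closing 1-jn rule on J1)
bond 1 |J2  (through TF1, causality passes straight; one stroke at TF1)
bond 3 |J2  (C1 outputs effort q/C1)
bond 4 |R1  (closing 1-jn rule on J2)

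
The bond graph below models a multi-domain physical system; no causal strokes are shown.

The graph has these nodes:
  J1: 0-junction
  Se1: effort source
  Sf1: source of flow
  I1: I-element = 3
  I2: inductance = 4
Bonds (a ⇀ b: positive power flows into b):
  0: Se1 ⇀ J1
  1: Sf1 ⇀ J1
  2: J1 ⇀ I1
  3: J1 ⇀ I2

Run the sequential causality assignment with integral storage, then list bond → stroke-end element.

b0 stroke→J1
b1 stroke→Sf1
b2 stroke→I1
b3 stroke→I2

bond 0 |J1  (Se1: effort source, stroke at far end)
bond 1 |Sf1  (Sf1 (Sf) sets flow on bond)
bond 2 |I1  (J1: bond 0 brought effort, rest push out)
bond 3 |I2  (common-e at J1 fixed by 0)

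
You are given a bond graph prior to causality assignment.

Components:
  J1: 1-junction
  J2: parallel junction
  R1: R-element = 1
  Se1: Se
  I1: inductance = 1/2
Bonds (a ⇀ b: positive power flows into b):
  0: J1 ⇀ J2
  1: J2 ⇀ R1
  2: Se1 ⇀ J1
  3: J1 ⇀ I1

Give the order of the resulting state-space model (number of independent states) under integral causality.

1  (I1 all integral)

#2 stroke→J1  (Se1 fixes effort; stroke away)
#3 stroke→I1  (I1 integral (f out))
#0 stroke→J1  (J1: bond 3 brought flow, rest push out)
#1 stroke→J2  (J2 needs exactly one e-in)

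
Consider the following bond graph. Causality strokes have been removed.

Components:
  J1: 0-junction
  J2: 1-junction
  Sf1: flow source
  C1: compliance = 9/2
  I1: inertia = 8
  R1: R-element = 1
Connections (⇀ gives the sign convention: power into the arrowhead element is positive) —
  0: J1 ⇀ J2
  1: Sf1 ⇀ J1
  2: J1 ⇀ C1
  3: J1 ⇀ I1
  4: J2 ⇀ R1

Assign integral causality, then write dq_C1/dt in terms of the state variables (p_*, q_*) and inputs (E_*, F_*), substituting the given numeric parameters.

dq_C1/dt = F_Sf1 - p_I1/8 - 2*q_C1/9

#1 →Sf1  (Sf1 fixes flow; stroke at Sf1)
#2 →J1  (C1 outputs effort q/C1)
#0 →J2  (common-e at J1 fixed by 2)
#3 →I1  (J1 effort already set via bond 2)
#4 →R1  (only one flow-in slot at J2)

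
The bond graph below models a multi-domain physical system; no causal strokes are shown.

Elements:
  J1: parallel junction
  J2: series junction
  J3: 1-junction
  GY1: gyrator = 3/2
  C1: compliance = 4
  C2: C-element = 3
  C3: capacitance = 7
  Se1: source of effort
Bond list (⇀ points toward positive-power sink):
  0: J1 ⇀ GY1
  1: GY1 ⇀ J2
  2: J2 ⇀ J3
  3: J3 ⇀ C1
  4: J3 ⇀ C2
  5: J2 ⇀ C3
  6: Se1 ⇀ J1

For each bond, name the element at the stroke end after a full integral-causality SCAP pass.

#0 stroke→GY1
#1 stroke→GY1
#2 stroke→J2
#3 stroke→J3
#4 stroke→J3
#5 stroke→J2
#6 stroke→J1

b6 |J1  (source Se1 imposes e)
b0 |GY1  (J1: bond 6 brought effort, rest push out)
b1 |GY1  (GY1: gyrator matches bond 0)
b2 |J2  (J2: bond 1 brought flow, rest push out)
b5 |J2  (common-f at J2 fixed by 1)
b3 |J3  (J3: bond 2 brought flow, rest push out)
b4 |J3  (1-jn J3 has f-setter on 2)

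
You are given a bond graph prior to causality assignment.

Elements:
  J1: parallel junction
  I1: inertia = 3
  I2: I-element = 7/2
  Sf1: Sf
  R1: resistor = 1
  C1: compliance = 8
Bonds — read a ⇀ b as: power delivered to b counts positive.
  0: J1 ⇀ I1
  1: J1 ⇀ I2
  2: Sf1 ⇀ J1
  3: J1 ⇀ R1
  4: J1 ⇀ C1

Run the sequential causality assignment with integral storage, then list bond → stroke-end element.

bond 0 →I1
bond 1 →I2
bond 2 →Sf1
bond 3 →R1
bond 4 →J1

β2 stroke at Sf1  (Sf1: flow source, stroke at near end)
β0 stroke at I1  (I1: I, integral causality)
β1 stroke at I2  (prefer integral on I2)
β4 stroke at J1  (C1 outputs effort q/C1)
β3 stroke at R1  (common-e at J1 fixed by 4)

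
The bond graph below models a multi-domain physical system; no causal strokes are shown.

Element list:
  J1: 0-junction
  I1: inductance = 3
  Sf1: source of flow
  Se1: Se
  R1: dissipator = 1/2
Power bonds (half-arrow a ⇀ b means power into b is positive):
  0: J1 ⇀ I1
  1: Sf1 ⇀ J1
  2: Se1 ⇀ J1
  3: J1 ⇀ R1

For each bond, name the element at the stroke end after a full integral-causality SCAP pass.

#0 →I1
#1 →Sf1
#2 →J1
#3 →R1

b1 stroke at Sf1  (Sf1 (Sf) sets flow on bond)
b2 stroke at J1  (Se1 fixes effort; stroke away)
b0 stroke at I1  (J1: bond 2 brought effort, rest push out)
b3 stroke at R1  (J1 effort already set via bond 2)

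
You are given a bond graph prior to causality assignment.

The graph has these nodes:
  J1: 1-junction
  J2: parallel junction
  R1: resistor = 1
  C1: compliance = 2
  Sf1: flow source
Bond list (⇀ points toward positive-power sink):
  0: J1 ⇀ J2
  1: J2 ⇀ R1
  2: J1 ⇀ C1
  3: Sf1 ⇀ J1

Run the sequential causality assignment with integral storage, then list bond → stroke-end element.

β3 stroke at Sf1  (Sf1: flow source, stroke at near end)
β0 stroke at J1  (1-jn J1 has f-setter on 3)
β2 stroke at J1  (1-jn J1 has f-setter on 3)
β1 stroke at J2  (closing 0-jn rule on J2)

b0 |J1
b1 |J2
b2 |J1
b3 |Sf1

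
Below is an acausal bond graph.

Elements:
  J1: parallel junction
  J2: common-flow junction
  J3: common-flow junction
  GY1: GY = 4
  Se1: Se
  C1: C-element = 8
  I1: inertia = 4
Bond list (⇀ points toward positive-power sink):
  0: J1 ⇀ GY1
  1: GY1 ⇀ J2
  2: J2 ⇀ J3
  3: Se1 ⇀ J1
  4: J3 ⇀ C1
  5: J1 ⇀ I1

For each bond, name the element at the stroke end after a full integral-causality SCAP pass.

β0 stroke at GY1
β1 stroke at GY1
β2 stroke at J2
β3 stroke at J1
β4 stroke at J3
β5 stroke at I1

β3 |J1  (source Se1 imposes e)
β0 |GY1  (J1: bond 3 brought effort, rest push out)
β5 |I1  (0-jn J1 has e-setter on 3)
β1 |GY1  (GY1: gyrator matches bond 0)
β2 |J2  (J2: bond 1 brought flow, rest push out)
β4 |J3  (J3: bond 2 brought flow, rest push out)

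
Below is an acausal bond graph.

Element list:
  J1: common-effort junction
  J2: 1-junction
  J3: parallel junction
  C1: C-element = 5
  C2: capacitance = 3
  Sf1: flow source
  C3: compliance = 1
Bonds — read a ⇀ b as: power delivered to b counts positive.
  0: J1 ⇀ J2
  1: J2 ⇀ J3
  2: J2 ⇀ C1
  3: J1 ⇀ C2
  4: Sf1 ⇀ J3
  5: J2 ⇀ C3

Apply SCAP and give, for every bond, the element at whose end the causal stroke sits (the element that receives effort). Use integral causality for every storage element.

β4 |Sf1  (Sf1 fixes flow; stroke at Sf1)
β1 |J3  (J3 needs exactly one e-in)
β0 |J2  (J2 flow already set via bond 1)
β2 |J2  (1-jn J2 has f-setter on 1)
β5 |J2  (common-f at J2 fixed by 1)
β3 |J1  (J1 needs exactly one e-in)

#0 stroke→J2
#1 stroke→J3
#2 stroke→J2
#3 stroke→J1
#4 stroke→Sf1
#5 stroke→J2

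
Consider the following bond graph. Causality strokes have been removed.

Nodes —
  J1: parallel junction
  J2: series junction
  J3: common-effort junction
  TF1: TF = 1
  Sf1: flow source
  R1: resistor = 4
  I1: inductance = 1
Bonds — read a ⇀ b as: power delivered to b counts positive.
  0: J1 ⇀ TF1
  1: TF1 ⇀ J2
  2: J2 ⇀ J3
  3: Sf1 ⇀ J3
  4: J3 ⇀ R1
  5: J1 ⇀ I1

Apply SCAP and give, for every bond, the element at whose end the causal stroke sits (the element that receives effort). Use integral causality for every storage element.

β0 stroke at J1
β1 stroke at TF1
β2 stroke at J2
β3 stroke at Sf1
β4 stroke at J3
β5 stroke at I1

bond 3 |Sf1  (Sf1: flow source, stroke at near end)
bond 5 |I1  (I1 outputs flow p/I1)
bond 0 |J1  (only one effort-in slot at J1)
bond 1 |TF1  (TF1: transformer flips bond 0)
bond 2 |J2  (1-jn J2 has f-setter on 1)
bond 4 |J3  (J3: last free bond brings effort in)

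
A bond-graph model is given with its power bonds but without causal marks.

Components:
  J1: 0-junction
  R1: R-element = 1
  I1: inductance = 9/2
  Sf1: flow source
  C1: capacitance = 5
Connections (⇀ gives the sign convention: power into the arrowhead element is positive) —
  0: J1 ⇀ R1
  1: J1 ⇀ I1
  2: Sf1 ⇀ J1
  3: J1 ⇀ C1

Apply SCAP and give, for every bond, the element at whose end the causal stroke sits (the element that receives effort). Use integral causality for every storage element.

#0 |R1
#1 |I1
#2 |Sf1
#3 |J1

#2 |Sf1  (Sf1 (Sf) sets flow on bond)
#1 |I1  (prefer integral on I1)
#3 |J1  (C1 outputs effort q/C1)
#0 |R1  (J1: bond 3 brought effort, rest push out)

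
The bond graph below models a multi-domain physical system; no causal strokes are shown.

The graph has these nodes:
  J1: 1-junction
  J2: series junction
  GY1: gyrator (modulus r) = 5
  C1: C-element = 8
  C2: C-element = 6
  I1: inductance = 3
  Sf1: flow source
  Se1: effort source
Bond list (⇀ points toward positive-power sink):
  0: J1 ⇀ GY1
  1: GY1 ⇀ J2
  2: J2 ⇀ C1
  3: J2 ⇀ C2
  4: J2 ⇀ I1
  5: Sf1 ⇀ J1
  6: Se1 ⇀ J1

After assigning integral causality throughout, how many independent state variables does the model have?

3  (C1, C2, I1 all integral)

#5 stroke at Sf1  (source Sf1 imposes f)
#6 stroke at J1  (source Se1 imposes e)
#0 stroke at J1  (J1 flow already set via bond 5)
#1 stroke at J2  (GY1 both-in/both-out from 0)
#2 stroke at J2  (prefer integral on C1)
#3 stroke at J2  (prefer integral on C2)
#4 stroke at I1  (only one flow-in slot at J2)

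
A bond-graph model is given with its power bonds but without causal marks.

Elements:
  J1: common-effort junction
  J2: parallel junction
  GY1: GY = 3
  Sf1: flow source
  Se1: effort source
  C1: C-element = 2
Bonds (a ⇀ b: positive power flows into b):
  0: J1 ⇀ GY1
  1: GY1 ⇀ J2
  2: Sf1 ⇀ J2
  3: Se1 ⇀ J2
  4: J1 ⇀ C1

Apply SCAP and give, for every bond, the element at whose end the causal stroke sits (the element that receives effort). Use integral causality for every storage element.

#0 →GY1
#1 →GY1
#2 →Sf1
#3 →J2
#4 →J1

bond 2 |Sf1  (Sf1 (Sf) sets flow on bond)
bond 3 |J2  (Se1 fixes effort; stroke away)
bond 1 |GY1  (J2 effort already set via bond 3)
bond 0 |GY1  (through GY1, causality inverts; strokes same side of GY1)
bond 4 |J1  (J1 needs exactly one e-in)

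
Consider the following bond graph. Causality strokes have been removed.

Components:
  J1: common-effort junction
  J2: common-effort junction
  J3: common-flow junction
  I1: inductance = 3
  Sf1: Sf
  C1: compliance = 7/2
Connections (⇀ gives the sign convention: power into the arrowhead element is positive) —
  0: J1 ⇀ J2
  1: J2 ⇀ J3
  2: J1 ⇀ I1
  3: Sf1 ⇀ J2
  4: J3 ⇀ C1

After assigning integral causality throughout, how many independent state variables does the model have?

bond 3 stroke at Sf1  (Sf1: flow source, stroke at near end)
bond 2 stroke at I1  (I1 integral (f out))
bond 0 stroke at J1  (J1: last free bond brings effort in)
bond 1 stroke at J2  (J2: last free bond brings effort in)
bond 4 stroke at J3  (1-jn J3 has f-setter on 1)

2  (C1, I1 all integral)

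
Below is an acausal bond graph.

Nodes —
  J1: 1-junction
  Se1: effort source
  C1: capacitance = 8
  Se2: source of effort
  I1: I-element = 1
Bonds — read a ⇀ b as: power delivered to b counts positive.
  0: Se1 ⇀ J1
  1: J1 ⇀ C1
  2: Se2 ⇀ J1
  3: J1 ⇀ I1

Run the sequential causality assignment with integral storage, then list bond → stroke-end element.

bond 0 |J1
bond 1 |J1
bond 2 |J1
bond 3 |I1

#0 |J1  (source Se1 imposes e)
#2 |J1  (Se2 (Se) sets effort on bond)
#1 |J1  (prefer integral on C1)
#3 |I1  (only one flow-in slot at J1)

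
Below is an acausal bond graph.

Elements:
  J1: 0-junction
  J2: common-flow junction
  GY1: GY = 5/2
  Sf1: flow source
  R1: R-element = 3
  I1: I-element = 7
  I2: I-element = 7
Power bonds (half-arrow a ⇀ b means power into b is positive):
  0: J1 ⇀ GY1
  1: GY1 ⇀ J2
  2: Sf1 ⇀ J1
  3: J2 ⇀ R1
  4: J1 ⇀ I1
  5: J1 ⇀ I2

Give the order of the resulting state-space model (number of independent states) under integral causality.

2  (I1, I2 all integral)

#2 |Sf1  (source Sf1 imposes f)
#4 |I1  (prefer integral on I1)
#5 |I2  (I2 outputs flow p/I2)
#0 |J1  (J1 needs exactly one e-in)
#1 |J2  (through GY1, causality inverts; strokes same side of GY1)
#3 |R1  (only one flow-in slot at J2)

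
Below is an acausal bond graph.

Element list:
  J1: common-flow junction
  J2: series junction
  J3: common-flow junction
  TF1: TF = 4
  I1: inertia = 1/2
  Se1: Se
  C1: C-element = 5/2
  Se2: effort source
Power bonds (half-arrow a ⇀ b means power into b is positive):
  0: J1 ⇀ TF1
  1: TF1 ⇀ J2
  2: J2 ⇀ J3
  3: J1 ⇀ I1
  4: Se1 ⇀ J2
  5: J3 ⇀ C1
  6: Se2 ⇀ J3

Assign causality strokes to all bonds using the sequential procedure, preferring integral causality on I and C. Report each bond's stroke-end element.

β0 |J1
β1 |TF1
β2 |J2
β3 |I1
β4 |J2
β5 |J3
β6 |J3

β4 stroke at J2  (Se1 fixes effort; stroke away)
β6 stroke at J3  (Se2 (Se) sets effort on bond)
β3 stroke at I1  (I1 integral (f out))
β0 stroke at J1  (J1 flow already set via bond 3)
β1 stroke at TF1  (TF TF1: opposite of bond 0)
β2 stroke at J2  (J2 flow already set via bond 1)
β5 stroke at J3  (common-f at J3 fixed by 2)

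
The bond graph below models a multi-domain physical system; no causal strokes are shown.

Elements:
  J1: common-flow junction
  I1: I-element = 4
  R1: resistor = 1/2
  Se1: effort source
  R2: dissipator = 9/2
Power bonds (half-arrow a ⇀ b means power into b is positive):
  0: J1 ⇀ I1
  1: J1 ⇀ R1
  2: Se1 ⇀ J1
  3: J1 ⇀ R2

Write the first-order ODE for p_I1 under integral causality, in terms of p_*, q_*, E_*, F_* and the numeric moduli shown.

b2 stroke→J1  (Se1 fixes effort; stroke away)
b0 stroke→I1  (I1 outputs flow p/I1)
b1 stroke→J1  (J1 flow already set via bond 0)
b3 stroke→J1  (common-f at J1 fixed by 0)

dp_I1/dt = E_Se1 - 5*p_I1/4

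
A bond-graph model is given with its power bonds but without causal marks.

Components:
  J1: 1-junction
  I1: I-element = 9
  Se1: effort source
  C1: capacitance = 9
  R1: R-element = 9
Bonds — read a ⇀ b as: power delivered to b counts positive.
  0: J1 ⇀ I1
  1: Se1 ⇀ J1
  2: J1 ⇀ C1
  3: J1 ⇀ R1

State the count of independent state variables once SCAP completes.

#1 stroke at J1  (Se1 (Se) sets effort on bond)
#0 stroke at I1  (I1: I, integral causality)
#2 stroke at J1  (1-jn J1 has f-setter on 0)
#3 stroke at J1  (J1: bond 0 brought flow, rest push out)

2  (C1, I1 all integral)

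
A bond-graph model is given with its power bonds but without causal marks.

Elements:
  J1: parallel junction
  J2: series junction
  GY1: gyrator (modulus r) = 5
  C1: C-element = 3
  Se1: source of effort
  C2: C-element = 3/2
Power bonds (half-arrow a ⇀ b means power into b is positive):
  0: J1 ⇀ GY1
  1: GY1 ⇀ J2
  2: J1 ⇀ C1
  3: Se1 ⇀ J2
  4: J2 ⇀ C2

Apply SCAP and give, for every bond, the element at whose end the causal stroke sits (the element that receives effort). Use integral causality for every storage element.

bond 0 →GY1
bond 1 →GY1
bond 2 →J1
bond 3 →J2
bond 4 →J2

β3 stroke at J2  (source Se1 imposes e)
β2 stroke at J1  (prefer integral on C1)
β0 stroke at GY1  (0-jn J1 has e-setter on 2)
β1 stroke at GY1  (through GY1, causality inverts; strokes same side of GY1)
β4 stroke at J2  (1-jn J2 has f-setter on 1)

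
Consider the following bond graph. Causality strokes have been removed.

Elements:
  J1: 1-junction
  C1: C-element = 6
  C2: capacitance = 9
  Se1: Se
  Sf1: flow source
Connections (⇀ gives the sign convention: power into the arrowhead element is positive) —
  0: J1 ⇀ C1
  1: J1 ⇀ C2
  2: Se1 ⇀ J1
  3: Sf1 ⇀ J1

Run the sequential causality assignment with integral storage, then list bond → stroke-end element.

#0 stroke at J1
#1 stroke at J1
#2 stroke at J1
#3 stroke at Sf1

b2 stroke→J1  (source Se1 imposes e)
b3 stroke→Sf1  (source Sf1 imposes f)
b0 stroke→J1  (1-jn J1 has f-setter on 3)
b1 stroke→J1  (1-jn J1 has f-setter on 3)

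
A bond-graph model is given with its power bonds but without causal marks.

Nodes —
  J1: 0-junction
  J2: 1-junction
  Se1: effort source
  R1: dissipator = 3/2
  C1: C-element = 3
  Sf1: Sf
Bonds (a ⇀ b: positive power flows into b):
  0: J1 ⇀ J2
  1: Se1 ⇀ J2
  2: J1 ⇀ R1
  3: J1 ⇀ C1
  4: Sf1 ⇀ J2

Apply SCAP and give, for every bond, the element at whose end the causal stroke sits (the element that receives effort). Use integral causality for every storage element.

β1 |J2  (Se1 (Se) sets effort on bond)
β4 |Sf1  (Sf1: flow source, stroke at near end)
β0 |J2  (J2 flow already set via bond 4)
β3 |J1  (prefer integral on C1)
β2 |R1  (0-jn J1 has e-setter on 3)

bond 0 stroke at J2
bond 1 stroke at J2
bond 2 stroke at R1
bond 3 stroke at J1
bond 4 stroke at Sf1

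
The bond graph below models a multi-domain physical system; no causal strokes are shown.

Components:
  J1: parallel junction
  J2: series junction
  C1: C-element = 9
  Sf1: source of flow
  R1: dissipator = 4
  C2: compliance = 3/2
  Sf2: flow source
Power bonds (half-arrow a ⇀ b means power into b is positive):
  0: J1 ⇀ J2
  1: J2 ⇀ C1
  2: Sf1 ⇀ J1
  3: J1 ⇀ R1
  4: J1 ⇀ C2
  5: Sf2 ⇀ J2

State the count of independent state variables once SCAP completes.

2  (C1, C2 all integral)

#2 →Sf1  (Sf1 fixes flow; stroke at Sf1)
#5 →Sf2  (Sf2 fixes flow; stroke at Sf2)
#0 →J2  (J2 flow already set via bond 5)
#1 →J2  (J2 flow already set via bond 5)
#4 →J1  (prefer integral on C2)
#3 →R1  (J1: bond 4 brought effort, rest push out)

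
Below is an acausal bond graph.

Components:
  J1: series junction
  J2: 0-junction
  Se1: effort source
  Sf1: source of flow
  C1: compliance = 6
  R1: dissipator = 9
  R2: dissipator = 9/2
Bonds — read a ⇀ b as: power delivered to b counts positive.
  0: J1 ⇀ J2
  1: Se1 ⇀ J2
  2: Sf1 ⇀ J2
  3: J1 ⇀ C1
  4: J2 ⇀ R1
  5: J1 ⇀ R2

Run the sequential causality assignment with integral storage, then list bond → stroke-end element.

#0 stroke→J1
#1 stroke→J2
#2 stroke→Sf1
#3 stroke→J1
#4 stroke→R1
#5 stroke→R2

β1 stroke→J2  (Se1 (Se) sets effort on bond)
β2 stroke→Sf1  (source Sf1 imposes f)
β0 stroke→J1  (J2 effort already set via bond 1)
β4 stroke→R1  (J2: bond 1 brought effort, rest push out)
β3 stroke→J1  (prefer integral on C1)
β5 stroke→R2  (J1: last free bond brings flow in)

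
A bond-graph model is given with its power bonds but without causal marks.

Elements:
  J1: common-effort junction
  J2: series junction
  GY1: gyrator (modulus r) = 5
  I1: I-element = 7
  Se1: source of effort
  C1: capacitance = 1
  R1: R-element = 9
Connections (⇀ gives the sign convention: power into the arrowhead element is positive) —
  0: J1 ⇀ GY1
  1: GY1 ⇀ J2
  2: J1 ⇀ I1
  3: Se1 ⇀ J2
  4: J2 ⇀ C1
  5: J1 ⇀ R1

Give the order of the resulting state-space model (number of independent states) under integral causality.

2  (C1, I1 all integral)

β3 |J2  (Se1 (Se) sets effort on bond)
β2 |I1  (prefer integral on I1)
β4 |J2  (prefer integral on C1)
β1 |GY1  (closing 1-jn rule on J2)
β0 |GY1  (GY GY1: same side as bond 1)
β5 |J1  (only one effort-in slot at J1)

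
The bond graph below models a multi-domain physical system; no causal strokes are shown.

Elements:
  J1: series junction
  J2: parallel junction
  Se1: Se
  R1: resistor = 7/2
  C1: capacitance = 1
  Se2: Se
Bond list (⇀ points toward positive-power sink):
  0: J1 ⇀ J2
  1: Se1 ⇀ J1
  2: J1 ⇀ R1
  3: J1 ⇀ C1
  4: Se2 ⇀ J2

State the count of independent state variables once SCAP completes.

1  (C1 all integral)

b1 |J1  (Se1 (Se) sets effort on bond)
b4 |J2  (Se2 fixes effort; stroke away)
b0 |J1  (0-jn J2 has e-setter on 4)
b3 |J1  (C1 integral (e out))
b2 |R1  (J1 needs exactly one f-in)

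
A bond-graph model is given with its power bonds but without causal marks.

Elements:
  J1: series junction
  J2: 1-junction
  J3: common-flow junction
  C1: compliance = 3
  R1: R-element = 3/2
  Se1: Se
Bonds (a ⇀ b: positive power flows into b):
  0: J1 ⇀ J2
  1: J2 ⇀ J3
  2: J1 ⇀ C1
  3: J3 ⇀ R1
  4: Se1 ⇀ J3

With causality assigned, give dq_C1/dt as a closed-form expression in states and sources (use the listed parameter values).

dq_C1/dt = 2*E_Se1/3 - 2*q_C1/9

b4 |J3  (Se1 (Se) sets effort on bond)
b2 |J1  (C1 integral (e out))
b0 |J2  (only one flow-in slot at J1)
b1 |J3  (closing 1-jn rule on J2)
b3 |R1  (closing 1-jn rule on J3)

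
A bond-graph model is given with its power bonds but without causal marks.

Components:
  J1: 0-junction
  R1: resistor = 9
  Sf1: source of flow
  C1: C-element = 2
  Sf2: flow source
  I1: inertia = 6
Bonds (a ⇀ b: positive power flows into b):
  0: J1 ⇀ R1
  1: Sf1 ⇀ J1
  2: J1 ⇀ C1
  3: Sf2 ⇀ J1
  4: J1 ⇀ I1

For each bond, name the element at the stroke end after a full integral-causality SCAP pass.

#0 stroke at R1
#1 stroke at Sf1
#2 stroke at J1
#3 stroke at Sf2
#4 stroke at I1

b1 |Sf1  (Sf1: flow source, stroke at near end)
b3 |Sf2  (Sf2 fixes flow; stroke at Sf2)
b2 |J1  (C1 outputs effort q/C1)
b0 |R1  (common-e at J1 fixed by 2)
b4 |I1  (J1 effort already set via bond 2)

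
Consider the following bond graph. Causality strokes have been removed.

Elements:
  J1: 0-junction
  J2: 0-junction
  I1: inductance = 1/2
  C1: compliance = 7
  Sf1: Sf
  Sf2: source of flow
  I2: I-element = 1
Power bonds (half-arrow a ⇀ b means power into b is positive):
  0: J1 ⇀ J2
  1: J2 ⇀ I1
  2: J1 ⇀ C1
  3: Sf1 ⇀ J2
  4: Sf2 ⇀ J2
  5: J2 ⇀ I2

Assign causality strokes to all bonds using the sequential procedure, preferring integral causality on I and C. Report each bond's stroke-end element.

β0 |J2
β1 |I1
β2 |J1
β3 |Sf1
β4 |Sf2
β5 |I2

b3 |Sf1  (Sf1: flow source, stroke at near end)
b4 |Sf2  (Sf2 fixes flow; stroke at Sf2)
b1 |I1  (I1 outputs flow p/I1)
b2 |J1  (prefer integral on C1)
b0 |J2  (J1: bond 2 brought effort, rest push out)
b5 |I2  (J2: bond 0 brought effort, rest push out)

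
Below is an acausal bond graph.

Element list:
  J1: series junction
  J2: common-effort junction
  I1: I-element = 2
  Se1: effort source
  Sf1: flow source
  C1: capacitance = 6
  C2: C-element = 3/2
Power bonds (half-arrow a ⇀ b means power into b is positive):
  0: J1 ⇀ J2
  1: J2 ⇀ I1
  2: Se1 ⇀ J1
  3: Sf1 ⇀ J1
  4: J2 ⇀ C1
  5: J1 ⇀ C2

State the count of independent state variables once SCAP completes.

3  (C1, C2, I1 all integral)

b2 stroke at J1  (Se1 fixes effort; stroke away)
b3 stroke at Sf1  (source Sf1 imposes f)
b0 stroke at J1  (J1 flow already set via bond 3)
b5 stroke at J1  (J1 flow already set via bond 3)
b1 stroke at I1  (I1: I, integral causality)
b4 stroke at J2  (only one effort-in slot at J2)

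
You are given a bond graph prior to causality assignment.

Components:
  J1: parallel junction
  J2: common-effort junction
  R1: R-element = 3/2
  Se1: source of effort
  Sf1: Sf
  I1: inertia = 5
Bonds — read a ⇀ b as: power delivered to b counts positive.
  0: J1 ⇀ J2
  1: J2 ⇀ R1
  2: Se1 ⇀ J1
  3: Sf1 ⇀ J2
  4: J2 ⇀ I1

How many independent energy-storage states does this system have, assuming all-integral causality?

#2 stroke→J1  (Se1 (Se) sets effort on bond)
#3 stroke→Sf1  (Sf1 fixes flow; stroke at Sf1)
#0 stroke→J2  (common-e at J1 fixed by 2)
#1 stroke→R1  (J2 effort already set via bond 0)
#4 stroke→I1  (J2 effort already set via bond 0)

1  (I1 all integral)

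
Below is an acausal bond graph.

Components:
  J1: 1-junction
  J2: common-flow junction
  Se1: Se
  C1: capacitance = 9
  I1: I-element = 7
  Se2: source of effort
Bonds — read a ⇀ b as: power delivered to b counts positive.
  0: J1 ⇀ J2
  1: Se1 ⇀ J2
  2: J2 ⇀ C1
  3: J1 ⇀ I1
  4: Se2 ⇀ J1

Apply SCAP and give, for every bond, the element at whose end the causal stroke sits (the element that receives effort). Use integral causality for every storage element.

b1 →J2  (Se1: effort source, stroke at far end)
b4 →J1  (Se2: effort source, stroke at far end)
b2 →J2  (C1 integral (e out))
b0 →J1  (only one flow-in slot at J2)
b3 →I1  (only one flow-in slot at J1)

β0 stroke at J1
β1 stroke at J2
β2 stroke at J2
β3 stroke at I1
β4 stroke at J1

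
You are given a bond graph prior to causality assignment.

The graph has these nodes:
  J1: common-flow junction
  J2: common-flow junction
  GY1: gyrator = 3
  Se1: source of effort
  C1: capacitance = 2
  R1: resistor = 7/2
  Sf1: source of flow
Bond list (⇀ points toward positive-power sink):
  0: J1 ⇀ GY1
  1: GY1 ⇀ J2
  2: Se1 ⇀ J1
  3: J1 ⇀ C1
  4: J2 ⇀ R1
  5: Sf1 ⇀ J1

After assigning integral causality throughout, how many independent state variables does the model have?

β2 stroke→J1  (source Se1 imposes e)
β5 stroke→Sf1  (Sf1: flow source, stroke at near end)
β0 stroke→J1  (common-f at J1 fixed by 5)
β3 stroke→J1  (J1: bond 5 brought flow, rest push out)
β1 stroke→J2  (GY GY1: same side as bond 0)
β4 stroke→R1  (only one flow-in slot at J2)

1  (C1 all integral)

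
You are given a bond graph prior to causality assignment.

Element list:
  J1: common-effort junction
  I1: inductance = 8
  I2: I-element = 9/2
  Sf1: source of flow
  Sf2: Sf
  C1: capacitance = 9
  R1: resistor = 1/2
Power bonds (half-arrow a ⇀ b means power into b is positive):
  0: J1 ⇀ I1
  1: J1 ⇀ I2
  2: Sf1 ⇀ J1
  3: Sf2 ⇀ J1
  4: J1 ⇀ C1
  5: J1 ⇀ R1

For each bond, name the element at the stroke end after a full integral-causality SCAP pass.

#0 →I1
#1 →I2
#2 →Sf1
#3 →Sf2
#4 →J1
#5 →R1

b2 stroke at Sf1  (Sf1: flow source, stroke at near end)
b3 stroke at Sf2  (Sf2 fixes flow; stroke at Sf2)
b0 stroke at I1  (I1: I, integral causality)
b1 stroke at I2  (I2 integral (f out))
b4 stroke at J1  (C1 outputs effort q/C1)
b5 stroke at R1  (J1: bond 4 brought effort, rest push out)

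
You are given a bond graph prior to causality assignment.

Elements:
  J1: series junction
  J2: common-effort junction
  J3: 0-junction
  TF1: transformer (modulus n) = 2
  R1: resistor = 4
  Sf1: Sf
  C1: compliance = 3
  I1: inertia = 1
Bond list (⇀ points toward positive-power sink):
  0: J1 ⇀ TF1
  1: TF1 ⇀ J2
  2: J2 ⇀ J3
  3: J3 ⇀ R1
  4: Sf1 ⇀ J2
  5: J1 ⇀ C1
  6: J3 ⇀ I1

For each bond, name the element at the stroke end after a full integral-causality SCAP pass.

b4 |Sf1  (Sf1: flow source, stroke at near end)
b5 |J1  (C1 integral (e out))
b0 |TF1  (only one flow-in slot at J1)
b1 |J2  (TF1: transformer flips bond 0)
b2 |J3  (J2: bond 1 brought effort, rest push out)
b3 |R1  (0-jn J3 has e-setter on 2)
b6 |I1  (common-e at J3 fixed by 2)

bond 0 |TF1
bond 1 |J2
bond 2 |J3
bond 3 |R1
bond 4 |Sf1
bond 5 |J1
bond 6 |I1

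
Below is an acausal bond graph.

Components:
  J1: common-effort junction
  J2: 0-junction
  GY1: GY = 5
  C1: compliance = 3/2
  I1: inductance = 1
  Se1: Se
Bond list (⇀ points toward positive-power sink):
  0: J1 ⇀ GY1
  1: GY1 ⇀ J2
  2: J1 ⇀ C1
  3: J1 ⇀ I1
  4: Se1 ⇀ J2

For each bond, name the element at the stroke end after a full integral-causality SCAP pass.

b0 →GY1
b1 →GY1
b2 →J1
b3 →I1
b4 →J2

bond 4 |J2  (Se1 (Se) sets effort on bond)
bond 1 |GY1  (J2 effort already set via bond 4)
bond 0 |GY1  (GY GY1: same side as bond 1)
bond 2 |J1  (C1 integral (e out))
bond 3 |I1  (J1 effort already set via bond 2)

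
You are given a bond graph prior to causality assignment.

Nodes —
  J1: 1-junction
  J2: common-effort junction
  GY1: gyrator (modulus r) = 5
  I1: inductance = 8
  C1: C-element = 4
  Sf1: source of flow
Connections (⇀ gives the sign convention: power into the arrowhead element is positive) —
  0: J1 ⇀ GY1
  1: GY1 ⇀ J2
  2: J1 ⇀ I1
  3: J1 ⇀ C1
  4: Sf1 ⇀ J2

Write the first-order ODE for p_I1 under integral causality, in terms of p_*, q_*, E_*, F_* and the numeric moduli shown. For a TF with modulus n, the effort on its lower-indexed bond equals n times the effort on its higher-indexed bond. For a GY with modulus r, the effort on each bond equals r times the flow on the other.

#4 →Sf1  (Sf1 (Sf) sets flow on bond)
#1 →J2  (closing 0-jn rule on J2)
#0 →J1  (GY1: gyrator matches bond 1)
#2 →I1  (I1 integral (f out))
#3 →J1  (common-f at J1 fixed by 2)

dp_I1/dt = 5*F_Sf1 - q_C1/4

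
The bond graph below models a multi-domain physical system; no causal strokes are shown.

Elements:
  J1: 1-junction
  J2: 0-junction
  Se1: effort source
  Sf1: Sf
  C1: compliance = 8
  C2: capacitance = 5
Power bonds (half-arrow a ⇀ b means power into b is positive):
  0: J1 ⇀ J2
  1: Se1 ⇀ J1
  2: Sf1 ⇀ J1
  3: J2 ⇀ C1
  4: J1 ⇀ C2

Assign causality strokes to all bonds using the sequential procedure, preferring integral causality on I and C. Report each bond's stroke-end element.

bond 1 →J1  (Se1: effort source, stroke at far end)
bond 2 →Sf1  (Sf1 fixes flow; stroke at Sf1)
bond 0 →J1  (J1: bond 2 brought flow, rest push out)
bond 4 →J1  (J1: bond 2 brought flow, rest push out)
bond 3 →J2  (J2: last free bond brings effort in)

β0 →J1
β1 →J1
β2 →Sf1
β3 →J2
β4 →J1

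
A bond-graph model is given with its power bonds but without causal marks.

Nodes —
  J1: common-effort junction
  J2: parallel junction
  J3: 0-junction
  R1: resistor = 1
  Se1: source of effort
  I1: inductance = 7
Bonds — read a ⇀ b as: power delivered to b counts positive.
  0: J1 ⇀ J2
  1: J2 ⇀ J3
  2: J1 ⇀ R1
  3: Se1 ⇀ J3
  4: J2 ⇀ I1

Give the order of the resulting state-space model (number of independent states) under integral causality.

bond 3 stroke at J3  (Se1 (Se) sets effort on bond)
bond 1 stroke at J2  (common-e at J3 fixed by 3)
bond 0 stroke at J1  (J2: bond 1 brought effort, rest push out)
bond 4 stroke at I1  (J2 effort already set via bond 1)
bond 2 stroke at R1  (J1: bond 0 brought effort, rest push out)

1  (I1 all integral)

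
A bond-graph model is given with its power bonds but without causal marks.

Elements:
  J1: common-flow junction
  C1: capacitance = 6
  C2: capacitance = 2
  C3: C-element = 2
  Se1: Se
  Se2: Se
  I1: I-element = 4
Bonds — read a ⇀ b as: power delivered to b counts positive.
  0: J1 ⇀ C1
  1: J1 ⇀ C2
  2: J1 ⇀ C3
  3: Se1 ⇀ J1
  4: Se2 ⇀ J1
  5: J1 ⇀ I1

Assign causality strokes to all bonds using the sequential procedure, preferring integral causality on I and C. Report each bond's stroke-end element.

bond 3 →J1  (Se1 (Se) sets effort on bond)
bond 4 →J1  (source Se2 imposes e)
bond 0 →J1  (prefer integral on C1)
bond 1 →J1  (prefer integral on C2)
bond 2 →J1  (C3: C, integral causality)
bond 5 →I1  (J1 needs exactly one f-in)

β0 →J1
β1 →J1
β2 →J1
β3 →J1
β4 →J1
β5 →I1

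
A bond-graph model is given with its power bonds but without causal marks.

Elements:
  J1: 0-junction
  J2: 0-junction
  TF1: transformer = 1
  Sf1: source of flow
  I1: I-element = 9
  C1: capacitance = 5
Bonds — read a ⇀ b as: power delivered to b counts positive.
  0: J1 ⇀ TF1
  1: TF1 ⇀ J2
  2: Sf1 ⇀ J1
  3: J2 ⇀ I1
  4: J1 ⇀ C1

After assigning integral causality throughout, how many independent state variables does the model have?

2  (C1, I1 all integral)

bond 2 →Sf1  (Sf1 (Sf) sets flow on bond)
bond 3 →I1  (I1 outputs flow p/I1)
bond 1 →J2  (J2 needs exactly one e-in)
bond 0 →TF1  (TF TF1: opposite of bond 1)
bond 4 →J1  (J1 needs exactly one e-in)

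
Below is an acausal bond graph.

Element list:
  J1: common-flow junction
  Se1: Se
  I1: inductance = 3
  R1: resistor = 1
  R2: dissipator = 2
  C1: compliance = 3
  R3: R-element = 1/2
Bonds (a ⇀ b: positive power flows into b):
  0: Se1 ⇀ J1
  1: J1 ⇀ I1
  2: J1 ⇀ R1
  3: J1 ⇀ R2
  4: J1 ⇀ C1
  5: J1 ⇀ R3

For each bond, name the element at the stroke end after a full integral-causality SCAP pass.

β0 |J1
β1 |I1
β2 |J1
β3 |J1
β4 |J1
β5 |J1

b0 |J1  (Se1: effort source, stroke at far end)
b1 |I1  (prefer integral on I1)
b2 |J1  (J1 flow already set via bond 1)
b3 |J1  (J1 flow already set via bond 1)
b4 |J1  (1-jn J1 has f-setter on 1)
b5 |J1  (1-jn J1 has f-setter on 1)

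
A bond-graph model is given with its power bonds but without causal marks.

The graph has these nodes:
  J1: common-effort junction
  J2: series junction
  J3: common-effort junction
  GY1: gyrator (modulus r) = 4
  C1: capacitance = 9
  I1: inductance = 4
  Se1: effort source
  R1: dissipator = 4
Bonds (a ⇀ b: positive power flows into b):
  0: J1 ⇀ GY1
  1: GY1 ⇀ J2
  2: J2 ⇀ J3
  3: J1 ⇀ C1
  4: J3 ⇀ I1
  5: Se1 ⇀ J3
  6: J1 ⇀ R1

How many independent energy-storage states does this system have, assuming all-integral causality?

2  (C1, I1 all integral)

b5 |J3  (Se1 fixes effort; stroke away)
b2 |J2  (common-e at J3 fixed by 5)
b4 |I1  (common-e at J3 fixed by 5)
b1 |GY1  (J2: last free bond brings flow in)
b0 |GY1  (GY GY1: same side as bond 1)
b3 |J1  (C1: C, integral causality)
b6 |R1  (J1 effort already set via bond 3)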